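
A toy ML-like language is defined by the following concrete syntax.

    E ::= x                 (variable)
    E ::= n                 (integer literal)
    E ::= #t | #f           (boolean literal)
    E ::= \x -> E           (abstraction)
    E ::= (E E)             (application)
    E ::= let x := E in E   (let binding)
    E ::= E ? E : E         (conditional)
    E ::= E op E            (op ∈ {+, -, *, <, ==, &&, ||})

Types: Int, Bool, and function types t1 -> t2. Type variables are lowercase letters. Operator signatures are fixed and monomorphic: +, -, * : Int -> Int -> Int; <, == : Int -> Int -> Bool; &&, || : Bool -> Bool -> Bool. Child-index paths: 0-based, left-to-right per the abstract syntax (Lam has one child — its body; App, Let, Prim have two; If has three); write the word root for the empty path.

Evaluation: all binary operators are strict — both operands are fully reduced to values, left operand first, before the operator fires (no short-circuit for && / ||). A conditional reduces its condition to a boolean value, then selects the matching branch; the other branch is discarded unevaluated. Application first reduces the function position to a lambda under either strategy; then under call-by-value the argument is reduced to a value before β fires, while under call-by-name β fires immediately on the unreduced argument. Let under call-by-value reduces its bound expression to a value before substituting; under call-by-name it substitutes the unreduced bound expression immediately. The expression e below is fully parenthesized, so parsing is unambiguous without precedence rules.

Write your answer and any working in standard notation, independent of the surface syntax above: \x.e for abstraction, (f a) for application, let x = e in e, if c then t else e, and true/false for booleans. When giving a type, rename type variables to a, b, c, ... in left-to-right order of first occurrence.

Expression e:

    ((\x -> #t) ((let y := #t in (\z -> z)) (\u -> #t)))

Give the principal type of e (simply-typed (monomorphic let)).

Answer: Bool

Trace:
\x._ : a -> Bool
let y : Bool
z : b
\z._ : b -> b
\u._ : c -> Bool
  unify b -> b ~ (c -> Bool) -> d
  unify b ~ c -> Bool
  unify c -> Bool ~ d
_ _ : c -> Bool
  unify a -> Bool ~ (c -> Bool) -> e
  unify a ~ c -> Bool
  unify Bool ~ e
_ _ : Bool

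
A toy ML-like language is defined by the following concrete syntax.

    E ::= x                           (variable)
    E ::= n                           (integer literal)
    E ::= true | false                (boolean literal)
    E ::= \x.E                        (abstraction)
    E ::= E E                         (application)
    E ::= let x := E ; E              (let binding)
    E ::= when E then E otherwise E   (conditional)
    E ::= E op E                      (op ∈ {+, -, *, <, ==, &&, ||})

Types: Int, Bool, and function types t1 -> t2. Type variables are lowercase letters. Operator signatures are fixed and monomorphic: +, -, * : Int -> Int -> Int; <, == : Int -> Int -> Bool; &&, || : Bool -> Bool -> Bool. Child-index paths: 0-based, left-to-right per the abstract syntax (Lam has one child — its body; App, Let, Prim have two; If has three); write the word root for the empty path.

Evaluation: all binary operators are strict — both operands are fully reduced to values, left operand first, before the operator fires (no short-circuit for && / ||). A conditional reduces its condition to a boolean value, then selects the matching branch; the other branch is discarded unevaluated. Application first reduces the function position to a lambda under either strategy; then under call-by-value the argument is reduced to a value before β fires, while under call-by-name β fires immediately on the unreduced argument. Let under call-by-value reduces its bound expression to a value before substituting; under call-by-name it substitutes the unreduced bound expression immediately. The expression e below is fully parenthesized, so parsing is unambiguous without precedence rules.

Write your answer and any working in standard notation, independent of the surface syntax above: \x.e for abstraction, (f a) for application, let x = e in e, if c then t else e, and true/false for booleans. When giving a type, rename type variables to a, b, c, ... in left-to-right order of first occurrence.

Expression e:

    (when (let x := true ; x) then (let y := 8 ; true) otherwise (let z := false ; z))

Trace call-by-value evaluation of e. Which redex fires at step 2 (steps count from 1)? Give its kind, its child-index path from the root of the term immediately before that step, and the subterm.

Answer: if at root : (if true then (let y = 8 in true) else (let z = false in z))

Derivation:
step 0: (if (let x = true in x) then (let y = 8 in true) else (let z = false in z))
step 1: [let@0] (if true then (let y = 8 in true) else (let z = false in z))
step 2: [if@root] (let y = 8 in true)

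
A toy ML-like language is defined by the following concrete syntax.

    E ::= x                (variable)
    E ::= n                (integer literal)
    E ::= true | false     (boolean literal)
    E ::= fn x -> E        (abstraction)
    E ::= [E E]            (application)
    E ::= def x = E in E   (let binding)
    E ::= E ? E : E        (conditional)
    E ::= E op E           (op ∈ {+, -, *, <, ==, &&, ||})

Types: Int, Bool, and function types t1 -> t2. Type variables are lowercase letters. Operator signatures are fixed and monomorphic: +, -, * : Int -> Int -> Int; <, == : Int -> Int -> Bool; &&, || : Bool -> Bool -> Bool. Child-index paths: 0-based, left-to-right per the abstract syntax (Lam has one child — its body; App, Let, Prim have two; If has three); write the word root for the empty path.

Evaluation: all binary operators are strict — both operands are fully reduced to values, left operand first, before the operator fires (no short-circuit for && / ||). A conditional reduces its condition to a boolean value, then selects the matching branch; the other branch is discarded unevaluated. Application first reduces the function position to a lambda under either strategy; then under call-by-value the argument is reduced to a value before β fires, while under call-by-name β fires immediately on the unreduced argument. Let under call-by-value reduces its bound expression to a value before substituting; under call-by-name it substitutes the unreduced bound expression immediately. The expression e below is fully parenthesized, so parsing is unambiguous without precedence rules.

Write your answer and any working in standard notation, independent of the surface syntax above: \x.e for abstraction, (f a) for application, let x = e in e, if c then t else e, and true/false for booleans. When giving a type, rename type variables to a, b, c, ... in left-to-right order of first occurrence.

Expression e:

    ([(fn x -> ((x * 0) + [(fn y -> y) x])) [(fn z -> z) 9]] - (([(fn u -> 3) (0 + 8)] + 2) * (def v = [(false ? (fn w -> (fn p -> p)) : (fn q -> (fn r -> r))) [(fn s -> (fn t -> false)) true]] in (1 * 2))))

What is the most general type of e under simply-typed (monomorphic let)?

Trace:
x : a
  unify a ~ Int
  unify Int ~ Int
  unify Int ~ Int
y : b
\y._ : b -> b
x : Int
  unify b -> b ~ Int -> c
  unify b ~ Int
  unify Int ~ c
_ _ : Int
  unify Int ~ Int
\x._ : Int -> Int
z : d
\z._ : d -> d
  unify d -> d ~ Int -> e
  unify d ~ Int
  unify Int ~ e
_ _ : Int
  unify Int -> Int ~ Int -> f
  unify Int ~ Int
  unify Int ~ f
_ _ : Int
  unify Int ~ Int
\u._ : g -> Int
  unify Int ~ Int
  unify Int ~ Int
  unify g -> Int ~ Int -> h
  unify g ~ Int
  unify Int ~ h
_ _ : Int
  unify Int ~ Int
  unify Int ~ Int
  unify Int ~ Int
  unify Bool ~ Bool
p : j
\p._ : j -> j
\w._ : i -> j -> j
r : l
\r._ : l -> l
\q._ : k -> l -> l
  unify i -> j -> j ~ k -> l -> l
  unify i ~ k
  unify j -> j ~ l -> l
  unify j ~ l
  unify l ~ l
\t._ : n -> Bool
\s._ : m -> n -> Bool
  unify m -> n -> Bool ~ Bool -> o
  unify m ~ Bool
  unify n -> Bool ~ o
_ _ : n -> Bool
  unify k -> l -> l ~ (n -> Bool) -> p
  unify k ~ n -> Bool
  unify l -> l ~ p
_ _ : l -> l
let v : l -> l
  unify Int ~ Int
  unify Int ~ Int
  unify Int ~ Int
  unify Int ~ Int

Answer: Int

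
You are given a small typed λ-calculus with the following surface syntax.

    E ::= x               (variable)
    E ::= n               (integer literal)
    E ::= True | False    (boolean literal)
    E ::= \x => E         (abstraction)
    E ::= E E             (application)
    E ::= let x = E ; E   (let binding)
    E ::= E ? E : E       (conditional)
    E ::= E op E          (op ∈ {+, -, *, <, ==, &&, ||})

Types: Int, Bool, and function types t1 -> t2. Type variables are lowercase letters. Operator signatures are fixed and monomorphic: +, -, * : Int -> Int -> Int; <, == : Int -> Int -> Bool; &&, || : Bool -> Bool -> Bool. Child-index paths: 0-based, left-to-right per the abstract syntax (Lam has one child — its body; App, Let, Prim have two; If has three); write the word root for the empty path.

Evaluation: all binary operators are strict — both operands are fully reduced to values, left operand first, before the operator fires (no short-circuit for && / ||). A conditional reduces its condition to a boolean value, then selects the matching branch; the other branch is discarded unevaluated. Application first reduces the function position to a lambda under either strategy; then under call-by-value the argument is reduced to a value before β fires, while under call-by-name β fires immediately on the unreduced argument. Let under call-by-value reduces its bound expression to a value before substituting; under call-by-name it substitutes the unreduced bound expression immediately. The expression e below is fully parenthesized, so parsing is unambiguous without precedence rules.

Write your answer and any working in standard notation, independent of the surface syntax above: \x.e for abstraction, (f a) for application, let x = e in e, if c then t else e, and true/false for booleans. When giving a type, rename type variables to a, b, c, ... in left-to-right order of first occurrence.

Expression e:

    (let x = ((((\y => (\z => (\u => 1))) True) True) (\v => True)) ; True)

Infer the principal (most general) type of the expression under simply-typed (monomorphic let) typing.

Derivation:
\u._ : c -> Int
\z._ : b -> c -> Int
\y._ : a -> b -> c -> Int
  unify a -> b -> c -> Int ~ Bool -> d
  unify a ~ Bool
  unify b -> c -> Int ~ d
_ _ : b -> c -> Int
  unify b -> c -> Int ~ Bool -> e
  unify b ~ Bool
  unify c -> Int ~ e
_ _ : c -> Int
\v._ : f -> Bool
  unify c -> Int ~ (f -> Bool) -> g
  unify c ~ f -> Bool
  unify Int ~ g
_ _ : Int
let x : Int

Answer: Bool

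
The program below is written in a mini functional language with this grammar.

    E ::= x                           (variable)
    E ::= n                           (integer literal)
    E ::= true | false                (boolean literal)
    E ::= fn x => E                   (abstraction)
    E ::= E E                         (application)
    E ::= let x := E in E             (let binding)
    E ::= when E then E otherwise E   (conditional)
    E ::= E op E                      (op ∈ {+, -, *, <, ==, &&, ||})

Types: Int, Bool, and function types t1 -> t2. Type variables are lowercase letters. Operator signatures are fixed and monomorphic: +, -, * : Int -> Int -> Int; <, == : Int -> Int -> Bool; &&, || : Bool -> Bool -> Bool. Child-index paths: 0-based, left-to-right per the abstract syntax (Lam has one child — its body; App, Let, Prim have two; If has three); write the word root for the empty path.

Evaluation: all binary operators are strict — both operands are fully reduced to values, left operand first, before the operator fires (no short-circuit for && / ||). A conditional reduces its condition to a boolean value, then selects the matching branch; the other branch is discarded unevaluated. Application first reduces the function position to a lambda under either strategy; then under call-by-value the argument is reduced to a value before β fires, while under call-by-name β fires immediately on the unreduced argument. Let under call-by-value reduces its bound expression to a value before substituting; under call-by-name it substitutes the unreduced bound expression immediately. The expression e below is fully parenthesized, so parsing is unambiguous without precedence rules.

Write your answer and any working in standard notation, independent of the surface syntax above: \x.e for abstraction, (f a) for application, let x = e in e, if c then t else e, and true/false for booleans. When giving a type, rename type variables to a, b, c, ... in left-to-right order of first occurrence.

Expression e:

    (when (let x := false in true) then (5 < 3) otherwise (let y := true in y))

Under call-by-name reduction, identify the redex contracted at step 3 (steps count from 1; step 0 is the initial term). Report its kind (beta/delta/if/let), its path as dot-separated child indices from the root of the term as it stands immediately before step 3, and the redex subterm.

Answer: delta at root : (5 < 3)

Trace:
step 0: (if (let x = false in true) then (5 < 3) else (let y = true in y))
step 1: [let@0] (if true then (5 < 3) else (let y = true in y))
step 2: [if@root] (5 < 3)
step 3: [delta@root] false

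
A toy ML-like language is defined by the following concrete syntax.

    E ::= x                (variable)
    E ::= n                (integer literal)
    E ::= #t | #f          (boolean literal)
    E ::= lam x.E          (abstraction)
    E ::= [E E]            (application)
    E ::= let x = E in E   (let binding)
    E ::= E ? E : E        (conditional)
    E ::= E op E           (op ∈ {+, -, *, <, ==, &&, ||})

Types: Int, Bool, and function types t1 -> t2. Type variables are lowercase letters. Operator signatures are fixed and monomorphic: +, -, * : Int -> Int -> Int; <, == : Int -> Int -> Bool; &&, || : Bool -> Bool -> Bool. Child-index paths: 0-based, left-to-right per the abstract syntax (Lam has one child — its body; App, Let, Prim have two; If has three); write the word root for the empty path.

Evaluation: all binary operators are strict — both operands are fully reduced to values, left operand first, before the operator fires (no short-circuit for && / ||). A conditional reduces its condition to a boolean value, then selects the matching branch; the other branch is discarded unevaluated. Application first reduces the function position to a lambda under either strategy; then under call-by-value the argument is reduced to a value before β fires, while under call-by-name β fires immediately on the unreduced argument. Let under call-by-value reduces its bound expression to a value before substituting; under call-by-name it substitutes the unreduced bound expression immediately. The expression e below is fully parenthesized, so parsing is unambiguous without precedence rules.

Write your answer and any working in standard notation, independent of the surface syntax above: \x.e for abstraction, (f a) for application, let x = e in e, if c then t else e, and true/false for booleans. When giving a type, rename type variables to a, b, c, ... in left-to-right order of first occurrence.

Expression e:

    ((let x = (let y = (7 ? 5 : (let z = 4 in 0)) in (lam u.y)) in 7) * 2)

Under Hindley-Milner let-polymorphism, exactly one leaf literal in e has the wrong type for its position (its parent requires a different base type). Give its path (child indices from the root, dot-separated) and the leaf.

Answer: 0.0.0.0 : 7

Working:
  unify Int ~ Bool
  FAIL: mismatch Int ~ Bool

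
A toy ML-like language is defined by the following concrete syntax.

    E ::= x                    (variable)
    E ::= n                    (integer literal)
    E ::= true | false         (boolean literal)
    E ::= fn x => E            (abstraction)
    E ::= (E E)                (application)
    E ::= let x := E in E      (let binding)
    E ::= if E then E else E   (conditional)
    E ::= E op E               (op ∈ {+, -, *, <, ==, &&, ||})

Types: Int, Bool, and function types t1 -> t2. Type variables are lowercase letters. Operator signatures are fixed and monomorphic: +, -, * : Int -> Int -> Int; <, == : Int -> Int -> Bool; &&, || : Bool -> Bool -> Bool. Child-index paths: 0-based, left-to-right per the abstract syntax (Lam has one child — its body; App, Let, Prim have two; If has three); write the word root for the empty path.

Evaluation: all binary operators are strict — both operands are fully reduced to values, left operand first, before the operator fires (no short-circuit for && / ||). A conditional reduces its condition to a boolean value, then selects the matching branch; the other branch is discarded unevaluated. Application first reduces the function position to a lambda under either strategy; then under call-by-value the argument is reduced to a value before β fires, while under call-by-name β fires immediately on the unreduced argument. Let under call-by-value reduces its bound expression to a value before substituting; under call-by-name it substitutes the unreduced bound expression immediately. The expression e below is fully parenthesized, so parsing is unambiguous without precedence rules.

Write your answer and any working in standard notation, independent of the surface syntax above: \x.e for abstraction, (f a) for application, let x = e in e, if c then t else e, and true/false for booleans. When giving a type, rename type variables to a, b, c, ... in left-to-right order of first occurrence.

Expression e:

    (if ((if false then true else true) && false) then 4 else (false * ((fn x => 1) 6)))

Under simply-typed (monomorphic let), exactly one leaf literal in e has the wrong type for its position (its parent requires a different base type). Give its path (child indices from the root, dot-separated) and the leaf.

Trace:
  unify Bool ~ Bool
  unify Bool ~ Bool
  unify Bool ~ Bool
  unify Bool ~ Bool
  unify Bool ~ Bool
  unify Bool ~ Int
  FAIL: mismatch Bool ~ Int

Answer: 2.0 : false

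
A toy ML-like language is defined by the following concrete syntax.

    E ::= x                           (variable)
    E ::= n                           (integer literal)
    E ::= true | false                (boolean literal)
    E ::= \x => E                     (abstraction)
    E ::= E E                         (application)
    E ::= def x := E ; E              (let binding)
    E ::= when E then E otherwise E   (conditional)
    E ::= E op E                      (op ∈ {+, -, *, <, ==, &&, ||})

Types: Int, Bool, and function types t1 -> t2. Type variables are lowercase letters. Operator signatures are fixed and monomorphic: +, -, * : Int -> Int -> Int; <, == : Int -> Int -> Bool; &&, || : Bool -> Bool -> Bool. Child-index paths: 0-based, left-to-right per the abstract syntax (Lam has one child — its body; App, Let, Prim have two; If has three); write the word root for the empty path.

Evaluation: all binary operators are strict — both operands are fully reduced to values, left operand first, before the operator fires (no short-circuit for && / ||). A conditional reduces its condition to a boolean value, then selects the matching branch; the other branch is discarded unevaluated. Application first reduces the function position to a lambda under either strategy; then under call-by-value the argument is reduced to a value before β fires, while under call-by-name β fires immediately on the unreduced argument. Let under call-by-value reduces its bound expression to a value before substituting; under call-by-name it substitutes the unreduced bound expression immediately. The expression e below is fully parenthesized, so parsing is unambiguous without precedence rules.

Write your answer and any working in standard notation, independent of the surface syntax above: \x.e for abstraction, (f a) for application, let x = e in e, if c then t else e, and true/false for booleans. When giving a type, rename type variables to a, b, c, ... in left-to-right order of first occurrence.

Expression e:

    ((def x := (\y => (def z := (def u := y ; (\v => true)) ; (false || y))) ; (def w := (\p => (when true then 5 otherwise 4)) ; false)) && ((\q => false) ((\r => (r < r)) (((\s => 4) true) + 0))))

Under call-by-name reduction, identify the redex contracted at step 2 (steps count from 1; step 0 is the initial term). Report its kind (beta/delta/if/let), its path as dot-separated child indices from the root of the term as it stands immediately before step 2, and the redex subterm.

Trace:
step 0: ((let x = (\y.(let z = (let u = y in (\v.true)) in (false || y))) in (let w = (\p.(if true then 5 else 4)) in false)) && ((\q.false) ((\r.(r < r)) (((\s.4) true) + 0))))
step 1: [let@0] ((let w = (\p.(if true then 5 else 4)) in false) && ((\q.false) ((\r.(r < r)) (((\s.4) true) + 0))))
step 2: [let@0] (false && ((\q.false) ((\r.(r < r)) (((\s.4) true) + 0))))

Answer: let at 0 : (let w = (\p.(if true then 5 else 4)) in false)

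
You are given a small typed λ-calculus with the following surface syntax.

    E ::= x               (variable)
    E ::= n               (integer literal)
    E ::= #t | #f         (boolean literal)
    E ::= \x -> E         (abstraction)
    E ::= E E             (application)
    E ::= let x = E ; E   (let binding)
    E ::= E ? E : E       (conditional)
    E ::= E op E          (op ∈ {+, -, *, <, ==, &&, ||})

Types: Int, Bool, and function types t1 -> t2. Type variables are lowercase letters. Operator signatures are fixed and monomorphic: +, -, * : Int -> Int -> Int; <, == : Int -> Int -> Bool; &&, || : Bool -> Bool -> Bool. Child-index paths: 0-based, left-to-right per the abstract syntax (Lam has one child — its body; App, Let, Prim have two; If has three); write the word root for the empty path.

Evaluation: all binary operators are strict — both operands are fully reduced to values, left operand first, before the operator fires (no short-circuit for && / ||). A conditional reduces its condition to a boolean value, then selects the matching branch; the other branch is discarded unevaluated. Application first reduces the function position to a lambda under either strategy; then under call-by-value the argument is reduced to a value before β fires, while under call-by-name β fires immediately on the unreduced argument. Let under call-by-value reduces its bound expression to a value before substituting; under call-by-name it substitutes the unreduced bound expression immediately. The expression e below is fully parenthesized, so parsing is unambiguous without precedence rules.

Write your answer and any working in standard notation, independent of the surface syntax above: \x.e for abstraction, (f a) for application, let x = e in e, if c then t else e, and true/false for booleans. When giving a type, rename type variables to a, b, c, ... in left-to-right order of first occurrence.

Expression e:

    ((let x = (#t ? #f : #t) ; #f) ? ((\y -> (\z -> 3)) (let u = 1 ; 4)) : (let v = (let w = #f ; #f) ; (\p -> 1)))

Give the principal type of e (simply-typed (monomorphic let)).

Answer: a -> Int

Working:
  unify Bool ~ Bool
  unify Bool ~ Bool
let x : Bool
  unify Bool ~ Bool
\z._ : b -> Int
\y._ : a -> b -> Int
let u : Int
  unify a -> b -> Int ~ Int -> c
  unify a ~ Int
  unify b -> Int ~ c
_ _ : b -> Int
let w : Bool
let v : Bool
\p._ : d -> Int
  unify b -> Int ~ d -> Int
  unify b ~ d
  unify Int ~ Int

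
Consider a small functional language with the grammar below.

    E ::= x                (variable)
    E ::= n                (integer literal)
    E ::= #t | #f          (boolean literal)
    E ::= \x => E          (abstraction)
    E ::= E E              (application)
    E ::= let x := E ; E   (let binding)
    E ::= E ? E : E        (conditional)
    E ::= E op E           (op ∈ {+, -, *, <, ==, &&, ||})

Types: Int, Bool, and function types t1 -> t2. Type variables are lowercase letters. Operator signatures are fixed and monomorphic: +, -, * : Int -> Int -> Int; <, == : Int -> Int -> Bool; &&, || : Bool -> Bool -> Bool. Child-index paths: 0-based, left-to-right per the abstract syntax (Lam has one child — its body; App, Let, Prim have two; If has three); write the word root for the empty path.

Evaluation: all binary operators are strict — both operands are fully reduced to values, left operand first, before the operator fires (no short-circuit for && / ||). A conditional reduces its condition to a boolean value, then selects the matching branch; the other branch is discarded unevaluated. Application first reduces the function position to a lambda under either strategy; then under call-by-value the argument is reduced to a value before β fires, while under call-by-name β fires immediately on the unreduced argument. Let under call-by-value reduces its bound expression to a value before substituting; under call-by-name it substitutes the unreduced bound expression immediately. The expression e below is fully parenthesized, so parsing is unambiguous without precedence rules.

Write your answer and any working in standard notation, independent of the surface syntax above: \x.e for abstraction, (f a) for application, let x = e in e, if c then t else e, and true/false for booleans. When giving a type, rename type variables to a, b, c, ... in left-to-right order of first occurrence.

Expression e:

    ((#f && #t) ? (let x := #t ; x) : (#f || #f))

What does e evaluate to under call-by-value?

Answer: false

Trace:
step 0: (if (false && true) then (let x = true in x) else (false || false))
step 1: [delta@0] (if false then (let x = true in x) else (false || false))
step 2: [if@root] (false || false)
step 3: [delta@root] false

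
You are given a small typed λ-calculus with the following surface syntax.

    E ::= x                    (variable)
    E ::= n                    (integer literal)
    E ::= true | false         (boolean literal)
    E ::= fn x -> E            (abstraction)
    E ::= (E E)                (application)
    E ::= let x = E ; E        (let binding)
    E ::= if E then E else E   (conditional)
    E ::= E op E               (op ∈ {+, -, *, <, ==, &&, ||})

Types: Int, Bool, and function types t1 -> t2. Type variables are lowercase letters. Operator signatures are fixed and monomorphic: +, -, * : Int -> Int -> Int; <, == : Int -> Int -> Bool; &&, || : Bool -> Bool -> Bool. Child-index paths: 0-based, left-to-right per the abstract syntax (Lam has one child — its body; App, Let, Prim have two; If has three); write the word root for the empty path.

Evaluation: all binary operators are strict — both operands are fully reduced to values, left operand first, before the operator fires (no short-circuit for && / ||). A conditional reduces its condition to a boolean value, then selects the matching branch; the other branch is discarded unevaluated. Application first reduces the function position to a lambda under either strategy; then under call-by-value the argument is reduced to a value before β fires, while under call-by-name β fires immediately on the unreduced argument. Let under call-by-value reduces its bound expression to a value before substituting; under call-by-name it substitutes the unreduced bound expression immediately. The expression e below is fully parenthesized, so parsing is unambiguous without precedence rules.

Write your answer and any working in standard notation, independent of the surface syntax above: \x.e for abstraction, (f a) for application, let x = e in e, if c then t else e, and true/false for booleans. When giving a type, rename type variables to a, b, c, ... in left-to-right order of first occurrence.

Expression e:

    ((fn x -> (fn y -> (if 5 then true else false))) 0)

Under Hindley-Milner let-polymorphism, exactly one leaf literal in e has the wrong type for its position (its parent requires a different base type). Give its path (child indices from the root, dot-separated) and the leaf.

Trace:
  unify Int ~ Bool
  FAIL: mismatch Int ~ Bool

Answer: 0.0.0.0 : 5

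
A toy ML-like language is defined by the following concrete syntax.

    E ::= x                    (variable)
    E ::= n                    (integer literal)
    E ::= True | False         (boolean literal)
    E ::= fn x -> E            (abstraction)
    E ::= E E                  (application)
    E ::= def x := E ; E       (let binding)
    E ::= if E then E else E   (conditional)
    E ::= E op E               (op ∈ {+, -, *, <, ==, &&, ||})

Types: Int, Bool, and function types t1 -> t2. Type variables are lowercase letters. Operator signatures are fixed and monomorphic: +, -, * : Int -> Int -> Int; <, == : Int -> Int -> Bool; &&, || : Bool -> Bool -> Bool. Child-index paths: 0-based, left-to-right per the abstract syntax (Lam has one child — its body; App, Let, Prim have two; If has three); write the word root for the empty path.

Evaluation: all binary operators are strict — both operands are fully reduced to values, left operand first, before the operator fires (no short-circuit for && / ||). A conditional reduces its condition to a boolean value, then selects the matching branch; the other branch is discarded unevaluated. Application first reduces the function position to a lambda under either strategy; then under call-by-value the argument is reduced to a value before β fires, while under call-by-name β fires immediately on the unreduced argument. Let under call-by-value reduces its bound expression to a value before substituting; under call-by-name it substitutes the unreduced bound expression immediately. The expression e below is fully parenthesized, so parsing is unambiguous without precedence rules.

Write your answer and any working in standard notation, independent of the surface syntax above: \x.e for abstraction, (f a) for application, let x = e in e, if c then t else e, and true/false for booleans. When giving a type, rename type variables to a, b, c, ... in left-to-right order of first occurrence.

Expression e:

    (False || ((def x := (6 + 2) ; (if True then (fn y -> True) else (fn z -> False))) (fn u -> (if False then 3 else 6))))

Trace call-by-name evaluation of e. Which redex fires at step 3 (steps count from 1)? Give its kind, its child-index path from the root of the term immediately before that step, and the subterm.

Working:
step 0: (false || ((let x = (6 + 2) in (if true then (\y.true) else (\z.false))) (\u.(if false then 3 else 6))))
step 1: [let@1.0] (false || ((if true then (\y.true) else (\z.false)) (\u.(if false then 3 else 6))))
step 2: [if@1.0] (false || ((\y.true) (\u.(if false then 3 else 6))))
step 3: [beta@1] (false || true)

Answer: beta at 1 : ((\y.true) (\u.(if false then 3 else 6)))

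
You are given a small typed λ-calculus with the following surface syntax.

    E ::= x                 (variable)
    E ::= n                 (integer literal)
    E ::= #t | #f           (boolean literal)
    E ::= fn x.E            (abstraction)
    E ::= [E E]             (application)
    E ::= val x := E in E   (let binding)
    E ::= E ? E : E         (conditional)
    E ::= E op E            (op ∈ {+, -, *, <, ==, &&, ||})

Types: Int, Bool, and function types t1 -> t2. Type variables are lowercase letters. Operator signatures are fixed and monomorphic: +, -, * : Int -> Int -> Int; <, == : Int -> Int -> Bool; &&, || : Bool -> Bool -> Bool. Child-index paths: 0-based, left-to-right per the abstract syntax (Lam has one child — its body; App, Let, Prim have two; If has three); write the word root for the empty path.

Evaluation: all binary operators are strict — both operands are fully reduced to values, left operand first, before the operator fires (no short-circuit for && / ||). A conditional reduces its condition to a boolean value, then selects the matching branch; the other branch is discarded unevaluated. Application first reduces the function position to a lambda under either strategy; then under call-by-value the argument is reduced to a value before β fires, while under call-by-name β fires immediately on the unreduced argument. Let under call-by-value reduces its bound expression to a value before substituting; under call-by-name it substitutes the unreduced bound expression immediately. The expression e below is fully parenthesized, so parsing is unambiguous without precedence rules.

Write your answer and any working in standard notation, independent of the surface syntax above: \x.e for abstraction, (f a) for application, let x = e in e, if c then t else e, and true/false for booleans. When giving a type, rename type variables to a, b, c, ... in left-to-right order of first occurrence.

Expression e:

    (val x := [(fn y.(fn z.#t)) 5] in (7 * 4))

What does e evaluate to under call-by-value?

Trace:
step 0: (let x = ((\y.(\z.true)) 5) in (7 * 4))
step 1: [beta@0] (let x = (\z.true) in (7 * 4))
step 2: [let@root] (7 * 4)
step 3: [delta@root] 28

Answer: 28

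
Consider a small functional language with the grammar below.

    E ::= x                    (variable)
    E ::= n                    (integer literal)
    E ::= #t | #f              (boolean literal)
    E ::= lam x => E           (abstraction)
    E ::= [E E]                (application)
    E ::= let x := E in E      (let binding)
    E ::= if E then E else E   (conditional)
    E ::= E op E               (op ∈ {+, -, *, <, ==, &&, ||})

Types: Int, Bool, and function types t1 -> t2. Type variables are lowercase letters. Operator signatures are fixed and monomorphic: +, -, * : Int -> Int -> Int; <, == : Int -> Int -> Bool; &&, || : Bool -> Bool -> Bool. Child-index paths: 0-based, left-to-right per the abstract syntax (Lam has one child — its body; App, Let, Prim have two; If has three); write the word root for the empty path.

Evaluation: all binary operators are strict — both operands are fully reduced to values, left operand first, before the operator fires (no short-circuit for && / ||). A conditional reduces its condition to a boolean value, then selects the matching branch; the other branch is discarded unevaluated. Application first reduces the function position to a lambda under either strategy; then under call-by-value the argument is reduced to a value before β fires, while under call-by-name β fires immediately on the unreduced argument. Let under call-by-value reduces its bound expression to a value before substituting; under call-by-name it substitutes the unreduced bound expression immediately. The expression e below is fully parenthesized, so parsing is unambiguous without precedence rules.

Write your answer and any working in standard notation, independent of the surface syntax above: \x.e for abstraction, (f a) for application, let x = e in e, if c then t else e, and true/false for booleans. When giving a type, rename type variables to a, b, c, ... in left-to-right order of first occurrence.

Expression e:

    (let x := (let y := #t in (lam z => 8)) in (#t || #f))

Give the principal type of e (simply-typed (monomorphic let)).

Trace:
let y : Bool
\z._ : a -> Int
let x : a -> Int
  unify Bool ~ Bool
  unify Bool ~ Bool

Answer: Bool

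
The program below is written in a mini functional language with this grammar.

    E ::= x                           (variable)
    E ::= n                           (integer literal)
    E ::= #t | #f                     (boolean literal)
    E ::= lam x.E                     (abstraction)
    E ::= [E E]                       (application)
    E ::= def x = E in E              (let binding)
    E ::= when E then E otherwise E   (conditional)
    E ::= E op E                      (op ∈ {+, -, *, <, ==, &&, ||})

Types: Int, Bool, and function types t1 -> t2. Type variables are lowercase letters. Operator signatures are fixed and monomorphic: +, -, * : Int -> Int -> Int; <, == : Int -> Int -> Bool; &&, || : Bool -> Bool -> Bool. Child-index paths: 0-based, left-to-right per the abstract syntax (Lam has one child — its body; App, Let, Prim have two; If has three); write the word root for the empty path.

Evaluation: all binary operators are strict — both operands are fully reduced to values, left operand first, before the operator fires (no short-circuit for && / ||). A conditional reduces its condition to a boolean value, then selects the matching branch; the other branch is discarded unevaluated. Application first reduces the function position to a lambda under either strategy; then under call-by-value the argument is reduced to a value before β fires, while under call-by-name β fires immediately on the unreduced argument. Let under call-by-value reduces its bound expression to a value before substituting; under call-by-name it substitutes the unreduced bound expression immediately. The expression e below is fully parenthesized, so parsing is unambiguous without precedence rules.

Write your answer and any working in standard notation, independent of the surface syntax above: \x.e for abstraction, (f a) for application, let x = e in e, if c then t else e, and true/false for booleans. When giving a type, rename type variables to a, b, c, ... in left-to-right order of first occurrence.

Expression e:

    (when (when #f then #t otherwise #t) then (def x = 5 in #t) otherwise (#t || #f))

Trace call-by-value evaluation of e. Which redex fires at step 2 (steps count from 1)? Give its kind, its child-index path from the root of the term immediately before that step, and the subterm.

Derivation:
step 0: (if (if false then true else true) then (let x = 5 in true) else (true || false))
step 1: [if@0] (if true then (let x = 5 in true) else (true || false))
step 2: [if@root] (let x = 5 in true)

Answer: if at root : (if true then (let x = 5 in true) else (true || false))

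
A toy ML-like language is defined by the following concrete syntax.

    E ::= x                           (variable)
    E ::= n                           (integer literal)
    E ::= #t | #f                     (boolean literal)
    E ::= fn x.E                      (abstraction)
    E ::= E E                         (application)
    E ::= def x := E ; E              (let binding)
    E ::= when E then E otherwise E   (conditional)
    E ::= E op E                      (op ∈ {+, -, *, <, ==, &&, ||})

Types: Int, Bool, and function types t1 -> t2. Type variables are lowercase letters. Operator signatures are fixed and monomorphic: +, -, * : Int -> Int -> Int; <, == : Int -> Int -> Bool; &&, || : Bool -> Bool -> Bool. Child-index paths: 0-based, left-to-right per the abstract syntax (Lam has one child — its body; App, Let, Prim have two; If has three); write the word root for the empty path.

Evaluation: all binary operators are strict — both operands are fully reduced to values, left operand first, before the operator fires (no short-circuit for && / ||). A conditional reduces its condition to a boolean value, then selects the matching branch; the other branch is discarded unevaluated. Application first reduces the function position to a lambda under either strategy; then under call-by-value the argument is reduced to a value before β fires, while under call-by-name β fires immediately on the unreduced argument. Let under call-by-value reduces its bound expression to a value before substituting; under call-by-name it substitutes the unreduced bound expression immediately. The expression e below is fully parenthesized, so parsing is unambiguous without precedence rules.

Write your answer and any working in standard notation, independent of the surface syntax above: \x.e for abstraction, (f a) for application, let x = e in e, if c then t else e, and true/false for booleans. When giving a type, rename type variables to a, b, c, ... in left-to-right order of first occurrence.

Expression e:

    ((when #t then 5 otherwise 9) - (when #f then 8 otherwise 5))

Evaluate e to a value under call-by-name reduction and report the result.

Derivation:
step 0: ((if true then 5 else 9) - (if false then 8 else 5))
step 1: [if@0] (5 - (if false then 8 else 5))
step 2: [if@1] (5 - 5)
step 3: [delta@root] 0

Answer: 0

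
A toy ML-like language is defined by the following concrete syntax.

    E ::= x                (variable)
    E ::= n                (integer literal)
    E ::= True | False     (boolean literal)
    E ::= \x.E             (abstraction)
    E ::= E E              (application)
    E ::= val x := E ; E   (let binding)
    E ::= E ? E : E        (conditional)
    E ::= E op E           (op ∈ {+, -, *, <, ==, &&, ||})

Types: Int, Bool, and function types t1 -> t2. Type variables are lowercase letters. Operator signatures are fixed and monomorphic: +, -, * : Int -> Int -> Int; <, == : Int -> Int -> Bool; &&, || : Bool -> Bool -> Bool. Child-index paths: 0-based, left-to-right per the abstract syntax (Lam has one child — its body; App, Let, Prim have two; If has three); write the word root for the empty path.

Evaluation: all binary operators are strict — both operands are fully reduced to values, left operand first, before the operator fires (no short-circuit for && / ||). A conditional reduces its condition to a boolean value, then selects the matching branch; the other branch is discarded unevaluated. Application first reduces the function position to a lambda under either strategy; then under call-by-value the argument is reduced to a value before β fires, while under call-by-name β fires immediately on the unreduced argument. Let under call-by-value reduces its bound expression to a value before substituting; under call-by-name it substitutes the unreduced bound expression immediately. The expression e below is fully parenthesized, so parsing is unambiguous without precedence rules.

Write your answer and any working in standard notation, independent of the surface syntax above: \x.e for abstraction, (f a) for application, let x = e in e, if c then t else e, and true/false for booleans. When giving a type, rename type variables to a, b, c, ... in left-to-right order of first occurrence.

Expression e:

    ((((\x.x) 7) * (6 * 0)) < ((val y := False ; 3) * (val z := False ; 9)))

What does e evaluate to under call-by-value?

Answer: true

Derivation:
step 0: ((((\x.x) 7) * (6 * 0)) < ((let y = false in 3) * (let z = false in 9)))
step 1: [beta@0.0] ((7 * (6 * 0)) < ((let y = false in 3) * (let z = false in 9)))
step 2: [delta@0.1] ((7 * 0) < ((let y = false in 3) * (let z = false in 9)))
step 3: [delta@0] (0 < ((let y = false in 3) * (let z = false in 9)))
step 4: [let@1.0] (0 < (3 * (let z = false in 9)))
step 5: [let@1.1] (0 < (3 * 9))
step 6: [delta@1] (0 < 27)
step 7: [delta@root] true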